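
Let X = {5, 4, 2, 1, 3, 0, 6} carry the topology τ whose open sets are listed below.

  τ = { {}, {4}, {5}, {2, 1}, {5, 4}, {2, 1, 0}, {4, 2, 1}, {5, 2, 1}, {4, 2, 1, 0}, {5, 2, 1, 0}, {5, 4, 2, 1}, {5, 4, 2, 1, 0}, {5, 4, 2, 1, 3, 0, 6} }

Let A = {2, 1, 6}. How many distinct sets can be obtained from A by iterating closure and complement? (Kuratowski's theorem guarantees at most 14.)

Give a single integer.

8

cl via duality: int({5, 4, 3, 0}) = {5, 4}, so X∖{5, 4} = {2, 1, 3, 0, 6}
Write k for closure, c for complement:
  1. A     = {2, 1, 6}
  2. kA    = {2, 1, 3, 0, 6}
  3. cA    = {5, 4, 3, 0}
  4. ckA   = {5, 4}
  5. kcA   = {5, 4, 3, 0, 6}
  6. kckA  = {5, 4, 3, 6}
  7. ckcA  = {2, 1}
  8. ckckA = {2, 1, 0}
applying k or c yields no new set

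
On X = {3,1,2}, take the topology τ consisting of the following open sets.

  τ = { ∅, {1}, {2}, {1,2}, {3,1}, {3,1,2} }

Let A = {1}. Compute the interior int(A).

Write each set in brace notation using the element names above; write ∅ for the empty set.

{1}

open subsets of A: ∅, {1}; so int(A) = {1}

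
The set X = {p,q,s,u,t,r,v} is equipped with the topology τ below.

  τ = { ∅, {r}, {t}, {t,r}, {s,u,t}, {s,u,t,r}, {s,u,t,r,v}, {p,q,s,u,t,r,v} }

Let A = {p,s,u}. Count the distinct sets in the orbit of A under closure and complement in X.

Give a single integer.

6

X∖A={q,t,r,v}, int(X∖A)={t,r}, hence cl(A)={p,q,s,u,v}
Orbit (k=closure, c=complement):
  1. A     = {p,s,u}
  2. kA    = {p,q,s,u,v}
  3. cA    = {q,t,r,v}
  4. ckA   = {t,r}
  5. kcA   = {p,q,s,u,t,r,v}
  6. ckcA  = ∅
(closed under both — stop)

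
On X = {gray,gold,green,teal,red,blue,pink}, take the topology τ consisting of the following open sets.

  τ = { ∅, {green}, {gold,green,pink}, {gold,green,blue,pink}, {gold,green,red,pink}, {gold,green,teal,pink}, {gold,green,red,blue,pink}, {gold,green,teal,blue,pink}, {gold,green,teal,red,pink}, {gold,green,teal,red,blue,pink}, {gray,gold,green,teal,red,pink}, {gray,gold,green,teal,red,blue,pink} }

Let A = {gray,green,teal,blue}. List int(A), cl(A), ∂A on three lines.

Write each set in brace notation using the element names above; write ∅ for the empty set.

interior: largest open inside A is {green} (from ∅, {green})
cl via duality: int({gold,red,pink}) = ∅, so X∖∅ = {gray,gold,green,teal,red,blue,pink}
cl∖int = {gray,gold,teal,red,blue,pink}

int(A) = {green}
cl(A)  = {gray,gold,green,teal,red,blue,pink}
∂A     = {gray,gold,teal,red,blue,pink}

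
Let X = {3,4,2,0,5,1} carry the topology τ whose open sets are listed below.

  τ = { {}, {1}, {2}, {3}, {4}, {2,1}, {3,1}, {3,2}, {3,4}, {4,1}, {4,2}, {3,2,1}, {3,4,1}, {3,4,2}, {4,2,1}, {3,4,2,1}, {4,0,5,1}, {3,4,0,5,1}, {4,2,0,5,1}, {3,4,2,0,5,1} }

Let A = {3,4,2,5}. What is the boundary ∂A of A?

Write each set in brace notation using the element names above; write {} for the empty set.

U open, U⊆A: {}, {4}, {2}, {3}, {3,4}, {3,2}, {4,2}, {3,4,2}. int(A) = ⋃ = {3,4,2}
X∖A={0,1}, int(X∖A)={1}, hence cl(A)={3,4,2,0,5}
∂A: remove int from cl → {0,5}

{0,5}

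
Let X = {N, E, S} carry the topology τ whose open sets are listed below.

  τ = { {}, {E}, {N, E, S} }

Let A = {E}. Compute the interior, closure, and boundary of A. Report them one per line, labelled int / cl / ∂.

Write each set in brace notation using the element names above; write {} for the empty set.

interior: largest open inside A is {E} (from {}, {E})
cl via duality: int({N, S}) = {}, so X∖{} = {N, E, S}
cl∖int = {N, S}

int(A) = {E}
cl(A)  = {N, E, S}
∂A     = {N, S}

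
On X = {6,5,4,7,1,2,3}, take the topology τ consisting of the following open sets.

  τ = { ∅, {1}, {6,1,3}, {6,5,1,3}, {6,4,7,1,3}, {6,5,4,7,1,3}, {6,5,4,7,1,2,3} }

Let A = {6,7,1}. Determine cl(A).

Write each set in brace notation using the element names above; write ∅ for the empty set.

{6,5,4,7,1,2,3}

complement {5,4,2,3}; its interior ∅; cl(A) = X∖∅ = {6,5,4,7,1,2,3}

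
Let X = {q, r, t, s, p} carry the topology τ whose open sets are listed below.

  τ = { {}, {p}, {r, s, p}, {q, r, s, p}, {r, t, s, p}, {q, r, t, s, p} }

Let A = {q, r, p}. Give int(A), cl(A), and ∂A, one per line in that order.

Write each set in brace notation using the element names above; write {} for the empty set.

int(A) = {p}
cl(A)  = {q, r, t, s, p}
∂A     = {q, r, t, s}

open subsets of A: {}, {p}; so int(A) = {p}
closure: X∖int(X∖A) = X∖{} = {q, r, t, s, p}
∂A = {q, r, t, s, p} minus {p} = {q, r, t, s}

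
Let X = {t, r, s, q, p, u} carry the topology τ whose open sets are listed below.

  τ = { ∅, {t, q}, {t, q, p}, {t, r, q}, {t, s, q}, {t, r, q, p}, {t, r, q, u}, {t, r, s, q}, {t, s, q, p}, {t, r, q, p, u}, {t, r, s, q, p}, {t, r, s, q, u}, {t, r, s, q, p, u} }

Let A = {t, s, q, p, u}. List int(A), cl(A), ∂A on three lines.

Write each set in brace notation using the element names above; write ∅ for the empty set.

U open, U⊆A: ∅, {t, q}, {t, s, q}, {t, q, p}, {t, s, q, p}. int(A) = ⋃ = {t, s, q, p}
X∖A={r}, int(X∖A)=∅, hence cl(A)={t, r, s, q, p, u}
∂A: remove int from cl → {r, u}

int(A) = {t, s, q, p}
cl(A)  = {t, r, s, q, p, u}
∂A     = {r, u}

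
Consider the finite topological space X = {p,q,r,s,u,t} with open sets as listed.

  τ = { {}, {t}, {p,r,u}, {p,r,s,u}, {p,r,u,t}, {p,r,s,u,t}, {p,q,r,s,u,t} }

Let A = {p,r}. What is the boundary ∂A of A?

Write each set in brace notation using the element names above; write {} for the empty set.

U open, U⊆A: {}. int(A) = ⋃ = {}
X∖A={q,s,u,t}, int(X∖A)={t}, hence cl(A)={p,q,r,s,u}
∂A: remove int from cl → {p,q,r,s,u}

{p,q,r,s,u}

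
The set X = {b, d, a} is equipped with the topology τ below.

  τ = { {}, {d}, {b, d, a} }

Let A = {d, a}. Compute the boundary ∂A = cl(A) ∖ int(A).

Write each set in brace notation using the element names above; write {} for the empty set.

{b, a}

opens ⊆ A: {}, {d}; union → int = {d}
complement {b}; its interior {}; cl(A) = X∖{} = {b, d, a}
boundary = {b, d, a} ∖ {d} = {b, a}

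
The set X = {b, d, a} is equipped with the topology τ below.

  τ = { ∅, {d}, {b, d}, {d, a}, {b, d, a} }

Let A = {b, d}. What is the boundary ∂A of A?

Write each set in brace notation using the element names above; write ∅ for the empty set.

{a}

opens ⊆ A: ∅, {d}, {b, d}; union → int = {b, d}
complement {a}; its interior ∅; cl(A) = X∖∅ = {b, d, a}
boundary = {b, d, a} ∖ {b, d} = {a}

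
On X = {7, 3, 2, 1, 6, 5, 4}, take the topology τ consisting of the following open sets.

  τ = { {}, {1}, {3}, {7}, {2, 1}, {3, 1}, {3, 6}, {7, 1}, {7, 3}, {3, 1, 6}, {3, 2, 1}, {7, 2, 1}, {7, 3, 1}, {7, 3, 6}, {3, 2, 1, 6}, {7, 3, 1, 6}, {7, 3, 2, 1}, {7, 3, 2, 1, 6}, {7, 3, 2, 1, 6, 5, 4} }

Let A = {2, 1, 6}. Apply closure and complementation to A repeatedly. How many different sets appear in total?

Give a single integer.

closure: X∖int(X∖A) = X∖{7, 3} = {2, 1, 6, 5, 4}
Let k=closure and c=complement:
  1. A     = {2, 1, 6}
  2. kA    = {2, 1, 6, 5, 4}
  3. cA    = {7, 3, 5, 4}
  4. ckA   = {7, 3}
  5. kcA   = {7, 3, 6, 5, 4}
  6. ckcA  = {2, 1}
  7. kckcA = {2, 1, 5, 4}
  8. ckckcA = {7, 3, 6}
— saturated at 8

8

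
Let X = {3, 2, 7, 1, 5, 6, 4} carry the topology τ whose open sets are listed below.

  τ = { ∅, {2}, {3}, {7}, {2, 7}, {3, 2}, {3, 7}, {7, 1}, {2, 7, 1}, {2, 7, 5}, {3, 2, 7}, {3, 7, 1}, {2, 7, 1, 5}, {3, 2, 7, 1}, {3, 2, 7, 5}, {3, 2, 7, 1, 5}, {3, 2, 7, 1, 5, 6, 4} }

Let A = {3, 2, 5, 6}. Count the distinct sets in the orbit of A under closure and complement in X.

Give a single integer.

6

X∖A={7, 1, 4}, int(X∖A)={7, 1}, hence cl(A)={3, 2, 5, 6, 4}
Orbit (k=closure, c=complement):
  1. A     = {3, 2, 5, 6}
  2. kA    = {3, 2, 5, 6, 4}
  3. cA    = {7, 1, 4}
  4. ckA   = {7, 1}
  5. kcA   = {7, 1, 5, 6, 4}
  6. ckcA  = {3, 2}
(closed under both — stop)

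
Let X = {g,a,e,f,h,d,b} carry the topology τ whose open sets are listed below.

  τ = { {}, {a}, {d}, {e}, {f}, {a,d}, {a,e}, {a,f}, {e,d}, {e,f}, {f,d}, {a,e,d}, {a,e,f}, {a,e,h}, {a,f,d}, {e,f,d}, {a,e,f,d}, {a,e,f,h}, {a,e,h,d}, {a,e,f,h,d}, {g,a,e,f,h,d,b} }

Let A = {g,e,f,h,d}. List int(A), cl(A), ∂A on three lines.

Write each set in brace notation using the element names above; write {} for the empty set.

int(A) = {e,f,d}
cl(A)  = {g,e,f,h,d,b}
∂A     = {g,h,b}

open subsets of A: {}, {f}, {e}, {d}, {e,d}, {f,d}, {e,f}, {e,f,d}; so int(A) = {e,f,d}
closure: X∖int(X∖A) = X∖{a} = {g,e,f,h,d,b}
∂A = {g,e,f,h,d,b} minus {e,f,d} = {g,h,b}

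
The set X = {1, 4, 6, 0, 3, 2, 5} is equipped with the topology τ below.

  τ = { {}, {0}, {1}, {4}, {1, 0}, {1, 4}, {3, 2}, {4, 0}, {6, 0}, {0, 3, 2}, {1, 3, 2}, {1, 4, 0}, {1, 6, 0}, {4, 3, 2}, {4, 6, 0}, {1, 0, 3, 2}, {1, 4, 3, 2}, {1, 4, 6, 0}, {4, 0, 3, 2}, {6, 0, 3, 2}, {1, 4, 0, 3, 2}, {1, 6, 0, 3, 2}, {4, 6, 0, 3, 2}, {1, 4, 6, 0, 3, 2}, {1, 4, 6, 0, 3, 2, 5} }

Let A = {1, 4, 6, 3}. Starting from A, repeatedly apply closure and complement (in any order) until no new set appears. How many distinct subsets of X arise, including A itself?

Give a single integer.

12

closure: X∖int(X∖A) = X∖{0} = {1, 4, 6, 3, 2, 5}
Let k=closure and c=complement:
  1. A     = {1, 4, 6, 3}
  2. kA    = {1, 4, 6, 3, 2, 5}
  3. cA    = {0, 2, 5}
  4. ckA   = {0}
  5. kcA   = {6, 0, 3, 2, 5}
  6. kckA  = {6, 0, 5}
  7. ckcA  = {1, 4}
  8. ckckA = {1, 4, 3, 2}
  9. kckcA = {1, 4, 5}
  10. kckckA = {1, 4, 3, 2, 5}
  11. ckckcA = {6, 0, 3, 2}
  12. ckckckA = {6, 0}
— saturated at 12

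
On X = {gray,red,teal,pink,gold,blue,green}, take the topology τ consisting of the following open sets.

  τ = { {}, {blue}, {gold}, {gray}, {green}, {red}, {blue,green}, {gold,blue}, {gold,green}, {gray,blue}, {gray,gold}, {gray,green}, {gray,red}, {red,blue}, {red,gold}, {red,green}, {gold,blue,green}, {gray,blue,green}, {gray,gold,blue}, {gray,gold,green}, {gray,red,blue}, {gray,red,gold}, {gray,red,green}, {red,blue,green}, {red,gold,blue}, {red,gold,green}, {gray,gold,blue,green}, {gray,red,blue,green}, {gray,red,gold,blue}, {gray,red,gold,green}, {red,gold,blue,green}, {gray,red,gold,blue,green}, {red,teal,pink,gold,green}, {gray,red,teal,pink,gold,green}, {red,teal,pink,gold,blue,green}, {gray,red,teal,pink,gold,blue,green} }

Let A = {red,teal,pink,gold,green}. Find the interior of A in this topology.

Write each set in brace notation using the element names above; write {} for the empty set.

{red,teal,pink,gold,green}

opens ⊆ A: {}, {gold}, {red}, {green}, {gold,green}, {red,gold}, {red,green}, {red,gold,green}, {red,teal,pink,gold,green}; union → int = {red,teal,pink,gold,green}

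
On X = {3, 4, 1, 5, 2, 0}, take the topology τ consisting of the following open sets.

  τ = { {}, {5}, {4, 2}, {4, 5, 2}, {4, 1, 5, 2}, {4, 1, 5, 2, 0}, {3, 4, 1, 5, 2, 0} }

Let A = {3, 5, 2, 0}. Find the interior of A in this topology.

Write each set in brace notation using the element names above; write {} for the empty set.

opens ⊆ A: {}, {5}; union → int = {5}

{5}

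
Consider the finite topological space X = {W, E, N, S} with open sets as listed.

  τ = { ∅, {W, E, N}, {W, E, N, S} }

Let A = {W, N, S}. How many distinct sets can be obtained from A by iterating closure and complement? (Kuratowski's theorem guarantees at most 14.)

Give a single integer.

closure: X∖int(X∖A) = X∖∅ = {W, E, N, S}
Let k=closure and c=complement:
  1. A     = {W, N, S}
  2. kA    = {W, E, N, S}
  3. cA    = {E}
  4. ckA   = ∅
— saturated at 4

4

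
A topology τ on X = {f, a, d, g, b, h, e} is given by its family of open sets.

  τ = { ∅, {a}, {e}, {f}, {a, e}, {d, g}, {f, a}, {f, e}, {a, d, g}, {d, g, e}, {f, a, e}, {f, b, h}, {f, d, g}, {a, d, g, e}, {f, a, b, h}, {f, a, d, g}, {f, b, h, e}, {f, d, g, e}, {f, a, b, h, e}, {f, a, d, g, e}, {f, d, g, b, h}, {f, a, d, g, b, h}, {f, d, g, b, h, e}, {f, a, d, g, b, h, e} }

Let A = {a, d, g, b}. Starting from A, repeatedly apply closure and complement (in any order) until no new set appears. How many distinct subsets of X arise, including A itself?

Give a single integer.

6

closure: X∖int(X∖A) = X∖{f, e} = {a, d, g, b, h}
Let k=closure and c=complement:
  1. A     = {a, d, g, b}
  2. kA    = {a, d, g, b, h}
  3. cA    = {f, h, e}
  4. ckA   = {f, e}
  5. kcA   = {f, b, h, e}
  6. ckcA  = {a, d, g}
— saturated at 6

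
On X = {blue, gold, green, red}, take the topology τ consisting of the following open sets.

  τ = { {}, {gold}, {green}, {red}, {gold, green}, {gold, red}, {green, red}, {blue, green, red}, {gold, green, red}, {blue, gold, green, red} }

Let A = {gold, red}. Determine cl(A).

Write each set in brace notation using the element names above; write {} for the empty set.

{blue, gold, red}

cl via duality: int({blue, green}) = {green}, so X∖{green} = {blue, gold, red}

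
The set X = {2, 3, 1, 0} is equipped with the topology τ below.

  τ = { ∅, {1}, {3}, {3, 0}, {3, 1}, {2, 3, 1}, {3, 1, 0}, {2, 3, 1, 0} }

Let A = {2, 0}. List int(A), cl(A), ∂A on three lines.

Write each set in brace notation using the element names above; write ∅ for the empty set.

int(A) = ∅
cl(A)  = {2, 0}
∂A     = {2, 0}

U open, U⊆A: ∅. int(A) = ⋃ = ∅
X∖A={3, 1}, int(X∖A)={3, 1}, hence cl(A)={2, 0}
∂A: remove int from cl → {2, 0}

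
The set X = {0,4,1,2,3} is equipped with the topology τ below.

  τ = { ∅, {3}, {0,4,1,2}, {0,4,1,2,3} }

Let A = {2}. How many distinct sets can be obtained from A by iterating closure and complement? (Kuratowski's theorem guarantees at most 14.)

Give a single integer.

6

closure: X∖int(X∖A) = X∖{3} = {0,4,1,2}
Let k=closure and c=complement:
  1. A     = {2}
  2. kA    = {0,4,1,2}
  3. cA    = {0,4,1,3}
  4. ckA   = {3}
  5. kcA   = {0,4,1,2,3}
  6. ckcA  = ∅
— saturated at 6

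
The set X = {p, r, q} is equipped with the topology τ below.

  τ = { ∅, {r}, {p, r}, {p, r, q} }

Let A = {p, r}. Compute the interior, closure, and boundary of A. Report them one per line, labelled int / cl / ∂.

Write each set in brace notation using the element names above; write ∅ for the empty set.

int(A) = {p, r}
cl(A)  = {p, r, q}
∂A     = {q}

interior: largest open inside A is {p, r} (from ∅, {r}, {p, r})
cl via duality: int({q}) = ∅, so X∖∅ = {p, r, q}
cl∖int = {q}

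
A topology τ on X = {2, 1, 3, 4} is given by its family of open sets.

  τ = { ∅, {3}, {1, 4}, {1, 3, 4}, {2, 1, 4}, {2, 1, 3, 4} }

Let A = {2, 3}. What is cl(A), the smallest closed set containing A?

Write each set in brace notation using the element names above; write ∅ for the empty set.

X∖A={1, 4}, int(X∖A)={1, 4}, hence cl(A)={2, 3}

{2, 3}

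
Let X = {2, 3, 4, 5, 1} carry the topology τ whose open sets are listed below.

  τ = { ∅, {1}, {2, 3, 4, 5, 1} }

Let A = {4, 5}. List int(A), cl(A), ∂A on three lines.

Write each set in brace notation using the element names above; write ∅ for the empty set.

U open, U⊆A: ∅. int(A) = ⋃ = ∅
X∖A={2, 3, 1}, int(X∖A)={1}, hence cl(A)={2, 3, 4, 5}
∂A: remove int from cl → {2, 3, 4, 5}

int(A) = ∅
cl(A)  = {2, 3, 4, 5}
∂A     = {2, 3, 4, 5}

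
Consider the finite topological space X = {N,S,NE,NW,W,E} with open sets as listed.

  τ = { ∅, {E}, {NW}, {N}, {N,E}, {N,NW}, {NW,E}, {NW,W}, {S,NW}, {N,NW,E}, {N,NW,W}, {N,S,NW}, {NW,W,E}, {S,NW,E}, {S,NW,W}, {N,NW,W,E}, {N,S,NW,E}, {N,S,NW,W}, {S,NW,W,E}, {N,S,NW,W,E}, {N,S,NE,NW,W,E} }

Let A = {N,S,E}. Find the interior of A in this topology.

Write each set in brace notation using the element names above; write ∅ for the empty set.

{N,E}

opens ⊆ A: ∅, {N}, {E}, {N,E}; union → int = {N,E}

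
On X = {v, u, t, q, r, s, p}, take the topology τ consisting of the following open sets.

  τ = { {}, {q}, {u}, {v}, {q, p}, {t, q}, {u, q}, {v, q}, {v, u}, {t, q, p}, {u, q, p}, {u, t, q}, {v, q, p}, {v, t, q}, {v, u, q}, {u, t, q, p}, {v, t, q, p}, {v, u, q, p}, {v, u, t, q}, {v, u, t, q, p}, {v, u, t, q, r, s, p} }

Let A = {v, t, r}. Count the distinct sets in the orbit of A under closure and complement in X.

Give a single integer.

closure: X∖int(X∖A) = X∖{u, q, p} = {v, t, r, s}
Let k=closure and c=complement:
  1. A     = {v, t, r}
  2. kA    = {v, t, r, s}
  3. cA    = {u, q, s, p}
  4. ckA   = {u, q, p}
  5. kcA   = {u, t, q, r, s, p}
  6. ckcA  = {v}
  7. kckcA = {v, r, s}
  8. ckckcA = {u, t, q, p}
— saturated at 8

8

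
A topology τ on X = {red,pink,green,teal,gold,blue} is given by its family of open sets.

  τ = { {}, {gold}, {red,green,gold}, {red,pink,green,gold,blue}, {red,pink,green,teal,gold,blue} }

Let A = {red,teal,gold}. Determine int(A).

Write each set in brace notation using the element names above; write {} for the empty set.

{gold}

open subsets of A: {}, {gold}; so int(A) = {gold}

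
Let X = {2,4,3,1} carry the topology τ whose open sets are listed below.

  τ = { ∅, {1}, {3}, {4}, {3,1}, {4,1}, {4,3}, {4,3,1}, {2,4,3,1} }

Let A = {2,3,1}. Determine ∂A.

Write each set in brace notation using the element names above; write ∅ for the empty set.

opens ⊆ A: ∅, {3}, {1}, {3,1}; union → int = {3,1}
complement {4}; its interior {4}; cl(A) = X∖{4} = {2,3,1}
boundary = {2,3,1} ∖ {3,1} = {2}

{2}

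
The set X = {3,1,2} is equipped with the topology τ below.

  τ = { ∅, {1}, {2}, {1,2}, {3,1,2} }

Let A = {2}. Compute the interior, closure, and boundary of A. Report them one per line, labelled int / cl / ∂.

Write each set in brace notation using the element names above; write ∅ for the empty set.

open subsets of A: ∅, {2}; so int(A) = {2}
closure: X∖int(X∖A) = X∖{1} = {3,2}
∂A = {3,2} minus {2} = {3}

int(A) = {2}
cl(A)  = {3,2}
∂A     = {3}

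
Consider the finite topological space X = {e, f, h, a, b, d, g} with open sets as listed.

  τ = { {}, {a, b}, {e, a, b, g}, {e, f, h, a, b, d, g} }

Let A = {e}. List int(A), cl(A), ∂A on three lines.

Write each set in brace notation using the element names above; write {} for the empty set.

int(A) = {}
cl(A)  = {e, f, h, d, g}
∂A     = {e, f, h, d, g}

opens ⊆ A: {}; union → int = {}
complement {f, h, a, b, d, g}; its interior {a, b}; cl(A) = X∖{a, b} = {e, f, h, d, g}
boundary = {e, f, h, d, g} ∖ {} = {e, f, h, d, g}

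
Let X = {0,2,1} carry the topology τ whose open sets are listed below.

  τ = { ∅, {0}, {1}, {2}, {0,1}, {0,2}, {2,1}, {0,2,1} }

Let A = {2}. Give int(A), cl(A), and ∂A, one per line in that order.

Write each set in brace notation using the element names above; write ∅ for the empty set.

int(A) = {2}
cl(A)  = {2}
∂A     = ∅

U open, U⊆A: ∅, {2}. int(A) = ⋃ = {2}
X∖A={0,1}, int(X∖A)={0,1}, hence cl(A)={2}
∂A: remove int from cl → ∅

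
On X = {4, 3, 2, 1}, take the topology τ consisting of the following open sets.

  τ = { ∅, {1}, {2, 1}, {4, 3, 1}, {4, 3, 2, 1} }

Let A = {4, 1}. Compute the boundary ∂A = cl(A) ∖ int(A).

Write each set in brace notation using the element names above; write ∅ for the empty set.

{4, 3, 2}

open subsets of A: ∅, {1}; so int(A) = {1}
closure: X∖int(X∖A) = X∖∅ = {4, 3, 2, 1}
∂A = {4, 3, 2, 1} minus {1} = {4, 3, 2}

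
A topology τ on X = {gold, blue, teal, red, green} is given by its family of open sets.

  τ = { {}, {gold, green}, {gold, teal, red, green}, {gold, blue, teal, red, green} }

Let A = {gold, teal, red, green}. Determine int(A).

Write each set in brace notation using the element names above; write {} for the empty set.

{gold, teal, red, green}

interior: largest open inside A is {gold, teal, red, green} (from {}, {gold, green}, {gold, teal, red, green})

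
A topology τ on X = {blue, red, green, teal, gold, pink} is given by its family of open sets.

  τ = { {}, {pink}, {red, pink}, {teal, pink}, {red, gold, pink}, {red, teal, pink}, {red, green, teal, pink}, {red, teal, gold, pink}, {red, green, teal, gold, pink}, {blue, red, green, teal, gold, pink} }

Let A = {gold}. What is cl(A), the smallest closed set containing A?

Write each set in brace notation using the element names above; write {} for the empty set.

{blue, gold}

closure: X∖int(X∖A) = X∖{red, green, teal, pink} = {blue, gold}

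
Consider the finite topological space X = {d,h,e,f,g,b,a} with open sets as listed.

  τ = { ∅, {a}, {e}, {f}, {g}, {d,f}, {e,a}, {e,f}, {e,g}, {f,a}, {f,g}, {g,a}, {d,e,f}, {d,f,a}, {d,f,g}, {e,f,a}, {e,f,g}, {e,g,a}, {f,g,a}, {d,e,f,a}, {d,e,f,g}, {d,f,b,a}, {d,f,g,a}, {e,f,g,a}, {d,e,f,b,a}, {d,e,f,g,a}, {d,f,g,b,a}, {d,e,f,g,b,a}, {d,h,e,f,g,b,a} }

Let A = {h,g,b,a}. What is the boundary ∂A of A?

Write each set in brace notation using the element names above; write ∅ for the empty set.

{h,b}

opens ⊆ A: ∅, {a}, {g}, {g,a}; union → int = {g,a}
complement {d,e,f}; its interior {d,e,f}; cl(A) = X∖{d,e,f} = {h,g,b,a}
boundary = {h,g,b,a} ∖ {g,a} = {h,b}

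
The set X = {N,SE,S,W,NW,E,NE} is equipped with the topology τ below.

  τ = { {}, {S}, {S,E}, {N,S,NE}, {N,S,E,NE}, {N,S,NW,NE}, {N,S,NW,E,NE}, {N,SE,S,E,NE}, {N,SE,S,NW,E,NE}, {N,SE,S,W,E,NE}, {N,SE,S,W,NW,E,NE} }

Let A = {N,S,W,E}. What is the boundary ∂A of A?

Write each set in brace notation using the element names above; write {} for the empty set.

opens ⊆ A: {}, {S}, {S,E}; union → int = {S,E}
complement {SE,NW,NE}; its interior {}; cl(A) = X∖{} = {N,SE,S,W,NW,E,NE}
boundary = {N,SE,S,W,NW,E,NE} ∖ {S,E} = {N,SE,W,NW,NE}

{N,SE,W,NW,NE}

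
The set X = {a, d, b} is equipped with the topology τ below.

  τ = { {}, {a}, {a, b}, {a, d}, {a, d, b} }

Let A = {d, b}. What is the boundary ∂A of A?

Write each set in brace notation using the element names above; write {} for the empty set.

{d, b}

U open, U⊆A: {}. int(A) = ⋃ = {}
X∖A={a}, int(X∖A)={a}, hence cl(A)={d, b}
∂A: remove int from cl → {d, b}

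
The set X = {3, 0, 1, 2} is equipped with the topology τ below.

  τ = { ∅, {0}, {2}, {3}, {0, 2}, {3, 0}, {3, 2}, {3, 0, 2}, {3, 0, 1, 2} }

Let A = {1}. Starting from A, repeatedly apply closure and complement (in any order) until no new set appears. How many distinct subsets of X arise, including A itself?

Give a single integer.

closure: X∖int(X∖A) = X∖{3, 0, 2} = {1}
Let k=closure and c=complement:
  1. A     = {1}
  2. cA    = {3, 0, 2}
  3. kcA   = {3, 0, 1, 2}
  4. ckcA  = ∅
— saturated at 4

4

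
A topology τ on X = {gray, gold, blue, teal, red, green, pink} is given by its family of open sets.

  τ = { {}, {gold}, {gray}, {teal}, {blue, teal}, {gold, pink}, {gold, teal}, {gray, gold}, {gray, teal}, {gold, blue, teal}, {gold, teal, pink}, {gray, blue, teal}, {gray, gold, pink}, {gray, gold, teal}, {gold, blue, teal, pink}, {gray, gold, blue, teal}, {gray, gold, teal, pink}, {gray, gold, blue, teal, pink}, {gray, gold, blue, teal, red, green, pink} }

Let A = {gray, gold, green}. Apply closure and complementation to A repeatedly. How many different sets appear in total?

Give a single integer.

cl via duality: int({blue, teal, red, pink}) = {blue, teal}, so X∖{blue, teal} = {gray, gold, red, green, pink}
Write k for closure, c for complement:
  1. A     = {gray, gold, green}
  2. kA    = {gray, gold, red, green, pink}
  3. cA    = {blue, teal, red, pink}
  4. ckA   = {blue, teal}
  5. kcA   = {blue, teal, red, green, pink}
  6. kckA  = {blue, teal, red, green}
  7. ckcA  = {gray, gold}
  8. ckckA = {gray, gold, pink}
applying k or c yields no new set

8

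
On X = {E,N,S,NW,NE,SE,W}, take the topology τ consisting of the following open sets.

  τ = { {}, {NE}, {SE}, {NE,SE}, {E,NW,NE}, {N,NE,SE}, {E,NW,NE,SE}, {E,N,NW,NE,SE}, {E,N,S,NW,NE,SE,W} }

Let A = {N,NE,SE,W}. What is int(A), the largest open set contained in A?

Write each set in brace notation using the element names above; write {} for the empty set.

opens ⊆ A: {}, {NE}, {SE}, {NE,SE}, {N,NE,SE}; union → int = {N,NE,SE}

{N,NE,SE}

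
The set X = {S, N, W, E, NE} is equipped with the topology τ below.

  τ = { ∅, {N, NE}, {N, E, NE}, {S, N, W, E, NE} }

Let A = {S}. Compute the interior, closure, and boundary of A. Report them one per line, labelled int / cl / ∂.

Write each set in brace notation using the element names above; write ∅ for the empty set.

int(A) = ∅
cl(A)  = {S, W}
∂A     = {S, W}

opens ⊆ A: ∅; union → int = ∅
complement {N, W, E, NE}; its interior {N, E, NE}; cl(A) = X∖{N, E, NE} = {S, W}
boundary = {S, W} ∖ ∅ = {S, W}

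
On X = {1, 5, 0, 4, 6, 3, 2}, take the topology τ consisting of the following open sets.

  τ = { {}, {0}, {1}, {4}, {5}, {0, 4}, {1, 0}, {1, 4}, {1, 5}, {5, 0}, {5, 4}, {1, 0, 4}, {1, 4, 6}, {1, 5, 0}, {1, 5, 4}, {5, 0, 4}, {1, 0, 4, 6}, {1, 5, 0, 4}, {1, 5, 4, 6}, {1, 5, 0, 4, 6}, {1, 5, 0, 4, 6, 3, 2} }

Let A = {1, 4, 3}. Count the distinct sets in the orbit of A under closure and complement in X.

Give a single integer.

complement {5, 0, 6, 2}; its interior {5, 0}; cl(A) = X∖{5, 0} = {1, 4, 6, 3, 2}
With k = closure, c = complement:
  1. A     = {1, 4, 3}
  2. kA    = {1, 4, 6, 3, 2}
  3. cA    = {5, 0, 6, 2}
  4. ckA   = {5, 0}
  5. kcA   = {5, 0, 6, 3, 2}
  6. kckA  = {5, 0, 3, 2}
  7. ckcA  = {1, 4}
  8. ckckA = {1, 4, 6}
k, c of each give nothing new

8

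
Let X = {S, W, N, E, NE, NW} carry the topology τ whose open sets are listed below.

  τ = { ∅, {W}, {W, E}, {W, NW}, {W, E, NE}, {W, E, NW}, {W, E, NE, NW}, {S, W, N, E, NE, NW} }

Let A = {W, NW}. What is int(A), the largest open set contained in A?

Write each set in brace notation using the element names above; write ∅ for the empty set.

U open, U⊆A: ∅, {W}, {W, NW}. int(A) = ⋃ = {W, NW}

{W, NW}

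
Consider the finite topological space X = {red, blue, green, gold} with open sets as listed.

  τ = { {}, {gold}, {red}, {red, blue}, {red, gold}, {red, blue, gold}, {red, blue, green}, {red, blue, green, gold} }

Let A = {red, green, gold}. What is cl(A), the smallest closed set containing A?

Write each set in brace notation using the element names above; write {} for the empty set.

{red, blue, green, gold}

cl via duality: int({blue}) = {}, so X∖{} = {red, blue, green, gold}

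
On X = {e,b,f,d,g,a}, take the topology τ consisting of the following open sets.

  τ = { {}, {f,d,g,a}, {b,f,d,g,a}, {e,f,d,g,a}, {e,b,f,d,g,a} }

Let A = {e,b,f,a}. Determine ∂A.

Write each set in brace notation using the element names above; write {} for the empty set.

interior: largest open inside A is {} (from {})
cl via duality: int({d,g}) = {}, so X∖{} = {e,b,f,d,g,a}
cl∖int = {e,b,f,d,g,a}

{e,b,f,d,g,a}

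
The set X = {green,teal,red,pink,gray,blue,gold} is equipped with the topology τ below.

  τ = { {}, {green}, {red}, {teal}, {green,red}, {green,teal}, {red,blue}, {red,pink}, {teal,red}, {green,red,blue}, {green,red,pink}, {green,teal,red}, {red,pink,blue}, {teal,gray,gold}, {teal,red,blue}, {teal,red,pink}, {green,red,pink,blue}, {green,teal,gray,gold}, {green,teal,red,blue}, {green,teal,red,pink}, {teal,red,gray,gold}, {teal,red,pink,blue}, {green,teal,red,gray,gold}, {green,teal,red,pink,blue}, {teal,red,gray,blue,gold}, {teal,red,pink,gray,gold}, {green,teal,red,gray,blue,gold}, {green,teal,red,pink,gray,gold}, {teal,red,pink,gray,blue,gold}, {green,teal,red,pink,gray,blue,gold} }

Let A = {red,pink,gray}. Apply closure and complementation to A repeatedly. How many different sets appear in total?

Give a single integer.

8

cl via duality: int({green,teal,blue,gold}) = {green,teal}, so X∖{green,teal} = {red,pink,gray,blue,gold}
Write k for closure, c for complement:
  1. A     = {red,pink,gray}
  2. kA    = {red,pink,gray,blue,gold}
  3. cA    = {green,teal,blue,gold}
  4. ckA   = {green,teal}
  5. kcA   = {green,teal,gray,blue,gold}
  6. kckA  = {green,teal,gray,gold}
  7. ckcA  = {red,pink}
  8. ckckA = {red,pink,blue}
applying k or c yields no new set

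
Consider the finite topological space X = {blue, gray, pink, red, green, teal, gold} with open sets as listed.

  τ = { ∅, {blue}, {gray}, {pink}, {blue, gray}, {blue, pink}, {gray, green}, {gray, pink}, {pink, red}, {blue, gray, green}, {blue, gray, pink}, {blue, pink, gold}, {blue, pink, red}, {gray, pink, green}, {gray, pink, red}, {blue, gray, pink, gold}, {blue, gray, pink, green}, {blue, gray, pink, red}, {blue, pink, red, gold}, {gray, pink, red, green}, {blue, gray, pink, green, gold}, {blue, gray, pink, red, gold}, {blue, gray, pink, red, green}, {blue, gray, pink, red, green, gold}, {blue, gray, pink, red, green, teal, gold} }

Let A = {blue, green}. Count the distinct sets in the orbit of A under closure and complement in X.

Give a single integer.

X∖A={gray, pink, red, teal, gold}, int(X∖A)={gray, pink, red}, hence cl(A)={blue, green, teal, gold}
Orbit (k=closure, c=complement):
  1. A     = {blue, green}
  2. kA    = {blue, green, teal, gold}
  3. cA    = {gray, pink, red, teal, gold}
  4. ckA   = {gray, pink, red}
  5. kcA   = {gray, pink, red, green, teal, gold}
  6. ckcA  = {blue}
  7. kckcA = {blue, teal, gold}
  8. ckckcA = {gray, pink, red, green}
(closed under both — stop)

8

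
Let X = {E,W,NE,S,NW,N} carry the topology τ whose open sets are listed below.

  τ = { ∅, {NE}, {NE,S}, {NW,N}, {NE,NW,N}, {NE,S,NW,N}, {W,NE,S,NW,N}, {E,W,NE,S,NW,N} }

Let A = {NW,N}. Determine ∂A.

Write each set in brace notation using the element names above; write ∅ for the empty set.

opens ⊆ A: ∅, {NW,N}; union → int = {NW,N}
complement {E,W,NE,S}; its interior {NE,S}; cl(A) = X∖{NE,S} = {E,W,NW,N}
boundary = {E,W,NW,N} ∖ {NW,N} = {E,W}

{E,W}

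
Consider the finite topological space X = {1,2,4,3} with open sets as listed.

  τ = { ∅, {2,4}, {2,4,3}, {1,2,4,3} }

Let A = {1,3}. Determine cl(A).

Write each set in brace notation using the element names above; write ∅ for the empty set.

X∖A={2,4}, int(X∖A)={2,4}, hence cl(A)={1,3}

{1,3}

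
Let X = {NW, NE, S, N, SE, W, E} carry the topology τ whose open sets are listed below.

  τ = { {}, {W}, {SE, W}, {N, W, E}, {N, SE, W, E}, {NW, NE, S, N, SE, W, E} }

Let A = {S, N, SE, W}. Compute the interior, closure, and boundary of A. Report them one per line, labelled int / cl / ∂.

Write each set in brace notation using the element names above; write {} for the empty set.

int(A) = {SE, W}
cl(A)  = {NW, NE, S, N, SE, W, E}
∂A     = {NW, NE, S, N, E}

open subsets of A: {}, {W}, {SE, W}; so int(A) = {SE, W}
closure: X∖int(X∖A) = X∖{} = {NW, NE, S, N, SE, W, E}
∂A = {NW, NE, S, N, SE, W, E} minus {SE, W} = {NW, NE, S, N, E}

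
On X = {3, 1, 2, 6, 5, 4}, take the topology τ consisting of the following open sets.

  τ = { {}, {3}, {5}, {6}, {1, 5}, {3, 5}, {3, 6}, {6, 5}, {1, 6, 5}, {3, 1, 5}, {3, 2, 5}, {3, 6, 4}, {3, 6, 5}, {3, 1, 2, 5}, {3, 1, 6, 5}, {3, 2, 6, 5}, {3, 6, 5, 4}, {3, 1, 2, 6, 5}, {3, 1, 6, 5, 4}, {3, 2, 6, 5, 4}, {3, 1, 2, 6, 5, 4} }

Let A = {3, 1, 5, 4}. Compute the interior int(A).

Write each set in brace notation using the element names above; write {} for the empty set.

{3, 1, 5}

interior: largest open inside A is {3, 1, 5} (from {}, {5}, {3}, {1, 5}, {3, 5}, {3, 1, 5})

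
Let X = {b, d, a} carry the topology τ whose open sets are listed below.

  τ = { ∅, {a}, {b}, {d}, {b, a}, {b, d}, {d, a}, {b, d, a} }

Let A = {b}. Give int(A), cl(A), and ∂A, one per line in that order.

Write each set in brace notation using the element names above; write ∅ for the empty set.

int(A) = {b}
cl(A)  = {b}
∂A     = ∅

U open, U⊆A: ∅, {b}. int(A) = ⋃ = {b}
X∖A={d, a}, int(X∖A)={d, a}, hence cl(A)={b}
∂A: remove int from cl → ∅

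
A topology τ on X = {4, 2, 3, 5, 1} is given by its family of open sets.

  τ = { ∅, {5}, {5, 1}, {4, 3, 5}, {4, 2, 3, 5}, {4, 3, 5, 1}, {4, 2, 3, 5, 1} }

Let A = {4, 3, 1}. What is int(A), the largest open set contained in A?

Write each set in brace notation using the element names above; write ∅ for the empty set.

U open, U⊆A: ∅. int(A) = ⋃ = ∅

∅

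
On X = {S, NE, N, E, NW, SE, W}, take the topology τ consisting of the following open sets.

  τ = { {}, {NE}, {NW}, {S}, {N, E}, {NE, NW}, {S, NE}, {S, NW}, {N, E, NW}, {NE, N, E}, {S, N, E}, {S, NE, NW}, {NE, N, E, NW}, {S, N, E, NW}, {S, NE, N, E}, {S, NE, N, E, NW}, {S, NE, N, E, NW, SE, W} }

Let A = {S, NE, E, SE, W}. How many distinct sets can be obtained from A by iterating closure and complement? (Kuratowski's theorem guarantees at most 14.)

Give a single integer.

X∖A={N, NW}, int(X∖A)={NW}, hence cl(A)={S, NE, N, E, SE, W}
Orbit (k=closure, c=complement):
  1. A     = {S, NE, E, SE, W}
  2. kA    = {S, NE, N, E, SE, W}
  3. cA    = {N, NW}
  4. ckA   = {NW}
  5. kcA   = {N, E, NW, SE, W}
  6. kckA  = {NW, SE, W}
  7. ckcA  = {S, NE}
  8. ckckA = {S, NE, N, E}
  9. kckcA = {S, NE, SE, W}
  10. ckckcA = {N, E, NW}
(closed under both — stop)

10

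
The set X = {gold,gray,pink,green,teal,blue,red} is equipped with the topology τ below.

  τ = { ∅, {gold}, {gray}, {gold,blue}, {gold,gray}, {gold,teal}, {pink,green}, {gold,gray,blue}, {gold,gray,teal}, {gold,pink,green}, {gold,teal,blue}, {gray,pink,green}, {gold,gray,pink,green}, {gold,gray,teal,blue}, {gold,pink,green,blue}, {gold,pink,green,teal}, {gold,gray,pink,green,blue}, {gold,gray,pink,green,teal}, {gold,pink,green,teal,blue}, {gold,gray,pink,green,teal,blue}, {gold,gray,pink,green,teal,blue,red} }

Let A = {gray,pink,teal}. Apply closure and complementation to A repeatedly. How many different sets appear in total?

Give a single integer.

complement {gold,green,blue,red}; its interior {gold,blue}; cl(A) = X∖{gold,blue} = {gray,pink,green,teal,red}
With k = closure, c = complement:
  1. A     = {gray,pink,teal}
  2. kA    = {gray,pink,green,teal,red}
  3. cA    = {gold,green,blue,red}
  4. ckA   = {gold,blue}
  5. kcA   = {gold,pink,green,teal,blue,red}
  6. kckA  = {gold,teal,blue,red}
  7. ckcA  = {gray}
  8. ckckA = {gray,pink,green}
  9. kckcA = {gray,red}
  10. kckckA = {gray,pink,green,red}
  11. ckckcA = {gold,pink,green,teal,blue}
  12. ckckckA = {gold,teal,blue}
k, c of each give nothing new

12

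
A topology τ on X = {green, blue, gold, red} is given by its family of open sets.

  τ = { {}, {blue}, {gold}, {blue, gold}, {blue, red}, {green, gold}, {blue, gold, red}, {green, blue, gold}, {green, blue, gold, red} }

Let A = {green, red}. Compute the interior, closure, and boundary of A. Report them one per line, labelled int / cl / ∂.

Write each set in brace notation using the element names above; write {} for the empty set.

opens ⊆ A: {}; union → int = {}
complement {blue, gold}; its interior {blue, gold}; cl(A) = X∖{blue, gold} = {green, red}
boundary = {green, red} ∖ {} = {green, red}

int(A) = {}
cl(A)  = {green, red}
∂A     = {green, red}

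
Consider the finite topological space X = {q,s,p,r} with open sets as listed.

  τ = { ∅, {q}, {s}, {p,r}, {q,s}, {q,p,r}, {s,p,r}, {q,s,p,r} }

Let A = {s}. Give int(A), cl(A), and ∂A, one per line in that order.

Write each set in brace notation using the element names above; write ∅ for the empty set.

int(A) = {s}
cl(A)  = {s}
∂A     = ∅

U open, U⊆A: ∅, {s}. int(A) = ⋃ = {s}
X∖A={q,p,r}, int(X∖A)={q,p,r}, hence cl(A)={s}
∂A: remove int from cl → ∅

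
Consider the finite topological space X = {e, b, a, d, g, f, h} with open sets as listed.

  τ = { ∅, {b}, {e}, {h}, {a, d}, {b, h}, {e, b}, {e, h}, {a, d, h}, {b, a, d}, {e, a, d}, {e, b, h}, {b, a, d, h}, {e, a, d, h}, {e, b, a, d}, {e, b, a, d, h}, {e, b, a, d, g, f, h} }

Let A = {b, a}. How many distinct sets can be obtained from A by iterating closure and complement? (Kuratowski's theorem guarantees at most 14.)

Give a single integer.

10

X∖A={e, d, g, f, h}, int(X∖A)={e, h}, hence cl(A)={b, a, d, g, f}
Orbit (k=closure, c=complement):
  1. A     = {b, a}
  2. kA    = {b, a, d, g, f}
  3. cA    = {e, d, g, f, h}
  4. ckA   = {e, h}
  5. kcA   = {e, a, d, g, f, h}
  6. kckA  = {e, g, f, h}
  7. ckcA  = {b}
  8. ckckA = {b, a, d}
  9. kckcA = {b, g, f}
  10. ckckcA = {e, a, d, h}
(closed under both — stop)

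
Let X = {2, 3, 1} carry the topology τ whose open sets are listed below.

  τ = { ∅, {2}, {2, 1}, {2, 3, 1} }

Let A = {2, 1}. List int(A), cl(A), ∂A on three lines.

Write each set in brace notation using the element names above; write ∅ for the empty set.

interior: largest open inside A is {2, 1} (from ∅, {2}, {2, 1})
cl via duality: int({3}) = ∅, so X∖∅ = {2, 3, 1}
cl∖int = {3}

int(A) = {2, 1}
cl(A)  = {2, 3, 1}
∂A     = {3}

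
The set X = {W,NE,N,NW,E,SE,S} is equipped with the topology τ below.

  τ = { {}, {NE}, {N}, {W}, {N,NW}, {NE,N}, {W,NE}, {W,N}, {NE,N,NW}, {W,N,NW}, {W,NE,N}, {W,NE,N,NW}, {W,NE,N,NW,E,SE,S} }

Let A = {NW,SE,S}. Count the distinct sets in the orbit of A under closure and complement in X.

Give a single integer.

6

cl via duality: int({W,NE,N,E}) = {W,NE,N}, so X∖{W,NE,N} = {NW,E,SE,S}
Write k for closure, c for complement:
  1. A     = {NW,SE,S}
  2. kA    = {NW,E,SE,S}
  3. cA    = {W,NE,N,E}
  4. ckA   = {W,NE,N}
  5. kcA   = {W,NE,N,NW,E,SE,S}
  6. ckcA  = {}
applying k or c yields no new set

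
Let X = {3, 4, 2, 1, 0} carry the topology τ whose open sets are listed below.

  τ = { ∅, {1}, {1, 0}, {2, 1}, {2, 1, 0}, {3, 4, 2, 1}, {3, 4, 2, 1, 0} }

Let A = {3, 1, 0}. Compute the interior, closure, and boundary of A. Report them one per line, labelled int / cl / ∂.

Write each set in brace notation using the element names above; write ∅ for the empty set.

open subsets of A: ∅, {1}, {1, 0}; so int(A) = {1, 0}
closure: X∖int(X∖A) = X∖∅ = {3, 4, 2, 1, 0}
∂A = {3, 4, 2, 1, 0} minus {1, 0} = {3, 4, 2}

int(A) = {1, 0}
cl(A)  = {3, 4, 2, 1, 0}
∂A     = {3, 4, 2}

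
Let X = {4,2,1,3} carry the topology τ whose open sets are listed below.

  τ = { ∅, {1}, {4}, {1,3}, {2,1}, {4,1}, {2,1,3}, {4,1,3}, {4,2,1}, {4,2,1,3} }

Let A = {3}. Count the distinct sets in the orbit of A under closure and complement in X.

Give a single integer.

closure: X∖int(X∖A) = X∖{4,2,1} = {3}
Let k=closure and c=complement:
  1. A     = {3}
  2. cA    = {4,2,1}
  3. kcA   = {4,2,1,3}
  4. ckcA  = ∅
— saturated at 4

4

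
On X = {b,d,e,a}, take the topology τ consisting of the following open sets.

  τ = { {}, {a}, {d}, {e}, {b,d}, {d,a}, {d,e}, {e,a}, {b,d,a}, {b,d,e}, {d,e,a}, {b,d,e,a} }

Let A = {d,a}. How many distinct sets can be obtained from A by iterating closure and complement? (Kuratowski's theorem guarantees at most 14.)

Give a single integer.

cl via duality: int({b,e}) = {e}, so X∖{e} = {b,d,a}
Write k for closure, c for complement:
  1. A     = {d,a}
  2. kA    = {b,d,a}
  3. cA    = {b,e}
  4. ckA   = {e}
applying k or c yields no new set

4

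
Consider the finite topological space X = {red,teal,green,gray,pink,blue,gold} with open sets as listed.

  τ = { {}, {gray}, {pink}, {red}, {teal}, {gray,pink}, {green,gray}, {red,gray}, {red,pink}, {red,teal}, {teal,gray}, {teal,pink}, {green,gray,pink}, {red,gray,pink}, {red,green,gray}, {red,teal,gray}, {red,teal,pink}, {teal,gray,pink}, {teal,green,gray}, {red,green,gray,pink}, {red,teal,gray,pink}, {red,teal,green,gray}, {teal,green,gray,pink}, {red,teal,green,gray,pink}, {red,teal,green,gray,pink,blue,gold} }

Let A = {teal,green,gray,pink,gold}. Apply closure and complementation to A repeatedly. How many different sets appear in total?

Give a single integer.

closure: X∖int(X∖A) = X∖{red} = {teal,green,gray,pink,blue,gold}
Let k=closure and c=complement:
  1. A     = {teal,green,gray,pink,gold}
  2. kA    = {teal,green,gray,pink,blue,gold}
  3. cA    = {red,blue}
  4. ckA   = {red}
  5. kcA   = {red,blue,gold}
  6. ckcA  = {teal,green,gray,pink}
— saturated at 6

6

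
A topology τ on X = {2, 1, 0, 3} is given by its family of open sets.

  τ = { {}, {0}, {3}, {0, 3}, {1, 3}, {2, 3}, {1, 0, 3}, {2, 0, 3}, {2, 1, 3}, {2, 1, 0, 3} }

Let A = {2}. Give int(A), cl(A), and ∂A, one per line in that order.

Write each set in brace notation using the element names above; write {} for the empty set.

int(A) = {}
cl(A)  = {2}
∂A     = {2}

interior: largest open inside A is {} (from {})
cl via duality: int({1, 0, 3}) = {1, 0, 3}, so X∖{1, 0, 3} = {2}
cl∖int = {2}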